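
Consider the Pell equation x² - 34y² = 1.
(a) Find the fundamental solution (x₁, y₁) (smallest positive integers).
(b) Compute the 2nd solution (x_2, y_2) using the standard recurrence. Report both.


Step 1: Find the fundamental solution (x₁, y₁) of x² - 34y² = 1.
  Expand √34 as a continued fraction. a₀ = ⌊√34⌋ = 5; iterate m_{k+1} = d_k·a_k − m_k, d_{k+1} = (34 − m_{k+1}²)/d_k, a_{k+1} = ⌊(a₀ + m_{k+1})/d_{k+1}⌋ (starting m₀ = 0, d₀ = 1), with convergents p_k = a_k·p_{k-1} + p_{k-2}, q_k = a_k·q_{k-1} + q_{k-2} (p₋₁ = 1, q₋₁ = 0):
  k = 0: a₀ = 5; p₀/q₀ = 5/1; p₀² − 34·q₀² = 25 − 34 = -9.
  k = 1: m = 5, d = 9, a = ⌊(5 + 5)/9⌋ = 1; p/q = (1·5 + 1)/(1·1 + 0) = 6/1; p² − 34·q² = 36 − 34 = 2.
  k = 2: m = 4, d = 2, a = ⌊(5 + 4)/2⌋ = 4; p/q = (4·6 + 5)/(4·1 + 1) = 29/5; p² − 34·q² = 841 − 850 = -9.
  k = 3: m = 4, d = 9, a = ⌊(5 + 4)/9⌋ = 1; p/q = (1·29 + 6)/(1·5 + 1) = 35/6; p² − 34·q² = 1225 − 1224 = 1.
  The first convergent with p² − 34·q² = 1 gives the fundamental solution (x₁, y₁) = (35, 6).
Step 2: Apply the recurrence (x_{n+1}, y_{n+1}) = (x₁x_n + 34y₁y_n, x₁y_n + y₁x_n) repeatedly.
  From (x_1, y_1) = (35, 6): x_2 = 35·35 + 34·6·6 = 2449; y_2 = 35·6 + 6·35 = 420.
Step 3: Verify x_2² - 34·y_2² = 5997601 - 5997600 = 1 (should be 1). ✓

(x_1, y_1) = (35, 6); (x_2, y_2) = (2449, 420).


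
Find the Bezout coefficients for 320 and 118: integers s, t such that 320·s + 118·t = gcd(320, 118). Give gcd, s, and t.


Euclidean algorithm on (320, 118) — divide until remainder is 0:
  320 = 2 · 118 + 84
  118 = 1 · 84 + 34
  84 = 2 · 34 + 16
  34 = 2 · 16 + 2
  16 = 8 · 2 + 0
gcd(320, 118) = 2.
Track Bezout coefficients alongside the remainders: start with r₀ = 320 = a·1 + b·0 (s = 1, t = 0) and r₁ = 118 = a·0 + b·1 (s = 0, t = 1); each new remainder r_{k+1} = r_{k-1} − q_k·r_k inherits s_{k+1} = s_{k-1} − q_k·s_k, t_{k+1} = t_{k-1} − q_k·t_k, so r_k = a·s_k + b·t_k at every step:
  q = 2: r = 84, s = 1 − 2·0 = 1, t = 0 − 2·1 = -2  (check: 320·1 + 118·(-2) = 84)
  q = 1: r = 34, s = 0 − 1·1 = -1, t = 1 − 1·(-2) = 3  (check: 320·(-1) + 118·3 = 34)
  q = 2: r = 16, s = 1 − 2·(-1) = 3, t = -2 − 2·3 = -8  (check: 320·3 + 118·(-8) = 16)
  q = 2: r = 2, s = -1 − 2·3 = -7, t = 3 − 2·(-8) = 19  (check: 320·(-7) + 118·19 = 2)
The row with r = 2 (the gcd) gives the Bezout coefficients s = -7, t = 19.
Result: 320 · (-7) + 118 · (19) = 2.

gcd(320, 118) = 2; s = -7, t = 19 (check: 320·(-7) + 118·19 = 2).


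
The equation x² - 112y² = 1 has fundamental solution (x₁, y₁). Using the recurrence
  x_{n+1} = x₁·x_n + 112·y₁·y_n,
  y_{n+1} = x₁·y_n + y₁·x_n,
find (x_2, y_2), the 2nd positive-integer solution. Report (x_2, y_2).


Step 1: Find the fundamental solution (x₁, y₁) of x² - 112y² = 1.
  Expand √112 as a continued fraction. a₀ = ⌊√112⌋ = 10; iterate m_{k+1} = d_k·a_k − m_k, d_{k+1} = (112 − m_{k+1}²)/d_k, a_{k+1} = ⌊(a₀ + m_{k+1})/d_{k+1}⌋ (starting m₀ = 0, d₀ = 1), with convergents p_k = a_k·p_{k-1} + p_{k-2}, q_k = a_k·q_{k-1} + q_{k-2} (p₋₁ = 1, q₋₁ = 0):
  k = 0: a₀ = 10; p₀/q₀ = 10/1; p₀² − 112·q₀² = 100 − 112 = -12.
  k = 1: m = 10, d = 12, a = ⌊(10 + 10)/12⌋ = 1; p/q = (1·10 + 1)/(1·1 + 0) = 11/1; p² − 112·q² = 121 − 112 = 9.
  k = 2: m = 2, d = 9, a = ⌊(10 + 2)/9⌋ = 1; p/q = (1·11 + 10)/(1·1 + 1) = 21/2; p² − 112·q² = 441 − 448 = -7.
  k = 3: m = 7, d = 7, a = ⌊(10 + 7)/7⌋ = 2; p/q = (2·21 + 11)/(2·2 + 1) = 53/5; p² − 112·q² = 2809 − 2800 = 9.
  k = 4: m = 7, d = 9, a = ⌊(10 + 7)/9⌋ = 1; p/q = (1·53 + 21)/(1·5 + 2) = 74/7; p² − 112·q² = 5476 − 5488 = -12.
  k = 5: m = 2, d = 12, a = ⌊(10 + 2)/12⌋ = 1; p/q = (1·74 + 53)/(1·7 + 5) = 127/12; p² − 112·q² = 16129 − 16128 = 1.
  The first convergent with p² − 112·q² = 1 gives the fundamental solution (x₁, y₁) = (127, 12).
Step 2: Apply the recurrence (x_{n+1}, y_{n+1}) = (x₁x_n + 112y₁y_n, x₁y_n + y₁x_n) repeatedly.
  From (x_1, y_1) = (127, 12): x_2 = 127·127 + 112·12·12 = 32257; y_2 = 127·12 + 12·127 = 3048.
Step 3: Verify x_2² - 112·y_2² = 1040514049 - 1040514048 = 1 (should be 1). ✓

(x_1, y_1) = (127, 12); (x_2, y_2) = (32257, 3048).


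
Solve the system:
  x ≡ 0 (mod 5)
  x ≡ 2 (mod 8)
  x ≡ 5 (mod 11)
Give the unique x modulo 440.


Moduli 5, 8, 11 are pairwise coprime; by CRT there is a unique solution modulo M = 5 · 8 · 11 = 440.
Solve pairwise, accumulating the modulus:
  Start with x ≡ 0 (mod 5).
  Combine with x ≡ 2 (mod 8): since gcd(5, 8) = 1, we get a unique residue mod 40.
    Write x = 0 + 5·t and substitute into x ≡ 2 (mod 8): 5·t ≡ 2 − 0 = 2 (mod 8).
    The inverse of 5 mod 8 is 5 (since 5·5 = 25 = 3·8 + 1), so t ≡ 5·2 = 10 ≡ 2 (mod 8).
    Then x = 0 + 5·2 = 10, valid modulo lcm(5, 8) = 40: x ≡ 10 (mod 40).
  Combine with x ≡ 5 (mod 11): since gcd(40, 11) = 1, we get a unique residue mod 440.
    Write x = 10 + 40·t and substitute into x ≡ 5 (mod 11): 40·t ≡ 5 − 10 = -5 (mod 11).
    Reduce coefficients mod 11: 7·t ≡ 6 (mod 11).
    The inverse of 7 mod 11 is 8 (since 7·8 = 56 = 5·11 + 1), so t ≡ 8·6 = 48 ≡ 4 (mod 11).
    Then x = 10 + 40·4 = 170, valid modulo lcm(40, 11) = 440: x ≡ 170 (mod 440).
Verify: 170 mod 5 = 0 ✓, 170 mod 8 = 2 ✓, 170 mod 11 = 5 ✓.

x ≡ 170 (mod 440).


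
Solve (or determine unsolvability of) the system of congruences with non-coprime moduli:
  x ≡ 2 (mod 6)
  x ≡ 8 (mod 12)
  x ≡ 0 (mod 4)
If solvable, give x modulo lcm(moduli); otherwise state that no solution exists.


Moduli 6, 12, 4 are not pairwise coprime, so CRT works modulo lcm(m_i) when all pairwise compatibility conditions hold.
Pairwise compatibility: gcd(m_i, m_j) must divide a_i - a_j for every pair.
Merge one congruence at a time:
  Start: x ≡ 2 (mod 6).
  Combine with x ≡ 8 (mod 12): gcd(6, 12) = 6; 8 - 2 = 6, which IS divisible by 6, so compatible.
    Write x = 2 + 6·t and substitute into x ≡ 8 (mod 12): 6·t ≡ 8 − 2 = 6 (mod 12).
    Divide the congruence (and modulus) by g = 6: 1·t ≡ 1 (mod 2).
    So t ≡ 1 (mod 2).
    Then x = 2 + 6·1 = 8, valid modulo lcm(6, 12) = 12: x ≡ 8 (mod 12).
  Combine with x ≡ 0 (mod 4): gcd(12, 4) = 4; 0 - 8 = -8, which IS divisible by 4, so compatible.
    Write x = 8 + 12·t and substitute into x ≡ 0 (mod 4): 12·t ≡ 0 − 8 = -8 (mod 4).
    Divide the congruence (and modulus) by g = 4: 3·t ≡ -2 (mod 1).
    Modulo 1 every t works; take t = 0.
    Then x = 8 + 12·0 = 8, valid modulo lcm(12, 4) = 12: x ≡ 8 (mod 12).
Verify: 8 mod 6 = 2, 8 mod 12 = 8, 8 mod 4 = 0.

x ≡ 8 (mod 12).


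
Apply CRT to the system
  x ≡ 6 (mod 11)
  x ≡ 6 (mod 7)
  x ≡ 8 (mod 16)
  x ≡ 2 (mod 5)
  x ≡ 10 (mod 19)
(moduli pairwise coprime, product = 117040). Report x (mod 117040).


Product of moduli M = 11 · 7 · 16 · 5 · 19 = 117040.
Merge one congruence at a time:
  Start: x ≡ 6 (mod 11).
  Combine with x ≡ 6 (mod 7); new modulus lcm = 77.
    Write x = 6 + 11·t and substitute into x ≡ 6 (mod 7): 11·t ≡ 6 − 6 = 0 (mod 7).
    Reduce coefficients mod 7: 4·t ≡ 0 (mod 7).
    The inverse of 4 mod 7 is 2 (since 4·2 = 8 = 1·7 + 1), so t ≡ 2·0 = 0 ≡ 0 (mod 7).
    Then x = 6 + 11·0 = 6, valid modulo lcm(11, 7) = 77: x ≡ 6 (mod 77).
  Combine with x ≡ 8 (mod 16); new modulus lcm = 1232.
    Write x = 6 + 77·t and substitute into x ≡ 8 (mod 16): 77·t ≡ 8 − 6 = 2 (mod 16).
    Reduce coefficients mod 16: 13·t ≡ 2 (mod 16).
    The inverse of 13 mod 16 is 5 (since 13·5 = 65 = 4·16 + 1), so t ≡ 5·2 = 10 ≡ 10 (mod 16).
    Then x = 6 + 77·10 = 776, valid modulo lcm(77, 16) = 1232: x ≡ 776 (mod 1232).
  Combine with x ≡ 2 (mod 5); new modulus lcm = 6160.
    Write x = 776 + 1232·t and substitute into x ≡ 2 (mod 5): 1232·t ≡ 2 − 776 = -774 (mod 5).
    Reduce coefficients mod 5: 2·t ≡ 1 (mod 5).
    The inverse of 2 mod 5 is 3 (since 2·3 = 6 = 1·5 + 1), so t ≡ 3·1 = 3 ≡ 3 (mod 5).
    Then x = 776 + 1232·3 = 4472, valid modulo lcm(1232, 5) = 6160: x ≡ 4472 (mod 6160).
  Combine with x ≡ 10 (mod 19); new modulus lcm = 117040.
    Write x = 4472 + 6160·t and substitute into x ≡ 10 (mod 19): 6160·t ≡ 10 − 4472 = -4462 (mod 19).
    Reduce coefficients mod 19: 4·t ≡ 3 (mod 19).
    The inverse of 4 mod 19 is 5 (since 4·5 = 20 = 1·19 + 1), so t ≡ 5·3 = 15 ≡ 15 (mod 19).
    Then x = 4472 + 6160·15 = 96872, valid modulo lcm(6160, 19) = 117040: x ≡ 96872 (mod 117040).
Verify against each original: 96872 mod 11 = 6, 96872 mod 7 = 6, 96872 mod 16 = 8, 96872 mod 5 = 2, 96872 mod 19 = 10.

x ≡ 96872 (mod 117040).


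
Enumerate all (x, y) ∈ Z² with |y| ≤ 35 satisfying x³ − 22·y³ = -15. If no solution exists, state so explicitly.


The equation is x³ - 22y³ = -15. For fixed y, x³ = 22·y³ − 15, so a solution requires the RHS to be a perfect cube.
Strategy: iterate y from -35 to 35, compute RHS = 22·y³ − 15, and check whether it is a (positive or negative) perfect cube.
Check small values of y:
  y = 0: RHS = -15 is not a perfect cube.
  y = 1: RHS = 7 is not a perfect cube.
  y = -1: RHS = -37 is not a perfect cube.
  y = 2: RHS = 161 is not a perfect cube.
  y = -2: RHS = -191 is not a perfect cube.
  y = 3: RHS = 579 is not a perfect cube.
  y = -3: RHS = -609 is not a perfect cube.
Continuing the search up to |y| = 35 finds no solutions either.
No (x, y) in the scanned range satisfies the equation.

No integer solutions with |y| ≤ 35.


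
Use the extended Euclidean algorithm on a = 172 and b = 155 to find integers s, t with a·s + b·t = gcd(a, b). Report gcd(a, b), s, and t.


Euclidean algorithm on (172, 155) — divide until remainder is 0:
  172 = 1 · 155 + 17
  155 = 9 · 17 + 2
  17 = 8 · 2 + 1
  2 = 2 · 1 + 0
gcd(172, 155) = 1.
Track Bezout coefficients alongside the remainders: start with r₀ = 172 = a·1 + b·0 (s = 1, t = 0) and r₁ = 155 = a·0 + b·1 (s = 0, t = 1); each new remainder r_{k+1} = r_{k-1} − q_k·r_k inherits s_{k+1} = s_{k-1} − q_k·s_k, t_{k+1} = t_{k-1} − q_k·t_k, so r_k = a·s_k + b·t_k at every step:
  q = 1: r = 17, s = 1 − 1·0 = 1, t = 0 − 1·1 = -1  (check: 172·1 + 155·(-1) = 17)
  q = 9: r = 2, s = 0 − 9·1 = -9, t = 1 − 9·(-1) = 10  (check: 172·(-9) + 155·10 = 2)
  q = 8: r = 1, s = 1 − 8·(-9) = 73, t = -1 − 8·10 = -81  (check: 172·73 + 155·(-81) = 1)
The row with r = 1 (the gcd) gives the Bezout coefficients s = 73, t = -81.
Result: 172 · (73) + 155 · (-81) = 1.

gcd(172, 155) = 1; s = 73, t = -81 (check: 172·73 + 155·(-81) = 1).


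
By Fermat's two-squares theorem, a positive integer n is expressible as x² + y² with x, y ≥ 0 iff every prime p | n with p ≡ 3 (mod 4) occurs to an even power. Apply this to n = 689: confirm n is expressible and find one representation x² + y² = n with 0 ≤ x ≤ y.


Step 1: Factor n = 689 = 13 · 53.
Step 2: Check the mod-4 condition on each prime factor: 13 ≡ 1 (mod 4), exponent 1; 53 ≡ 1 (mod 4), exponent 1.
All primes ≡ 3 (mod 4) appear to even exponent (or don't appear), so by the two-squares theorem n IS expressible as a sum of two squares.
Step 3: Build a representation. Here n = 13 · 53 is a product of primes ≡ 1 (mod 4). Each prime p ≡ 1 (mod 4) is itself a sum of two squares; find a² by testing p − a² for a perfect square:
  13: 13 − 1² = 12, 13 − 2² = 9 = 3² ⇒ 13 = 2² + 3².
  53: 53 − 1² = 52, 53 − 2² = 49 = 7² ⇒ 53 = 2² + 7².
  Combine using the Brahmagupta–Fibonacci identity (a² + b²)(c² + d²) = (ac − bd)² + (ad + bc)² = (ac + bd)² + (ad − bc)²:
  13 · 53 = 689: from (2² + 3²)(2² + 7²), take (2·2 − 3·7, 2·7 + 3·2) = (4 − 21, 14 + 6) = (-17, 20); dropping signs (only squares matter) gives (17, 20); check 17² + 20² = 289 + 400 = 689 ✓.
Step 4: Order so x ≤ y and verify: 17² + 20² = 289 + 400 = 689 = n. ✓

n = 689 = 17² + 20² (one valid representation with x ≤ y).


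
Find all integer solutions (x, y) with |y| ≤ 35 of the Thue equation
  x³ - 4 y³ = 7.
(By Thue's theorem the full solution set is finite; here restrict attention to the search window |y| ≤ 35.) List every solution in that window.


The equation is x³ - 4y³ = 7. For fixed y, x³ = 4·y³ + 7, so a solution requires the RHS to be a perfect cube.
Strategy: iterate y from -35 to 35, compute RHS = 4·y³ + 7, and check whether it is a (positive or negative) perfect cube.
Check small values of y:
  y = 0: RHS = 7 is not a perfect cube.
  y = 1: RHS = 11 is not a perfect cube.
  y = -1: RHS = 3 is not a perfect cube.
  y = 2: RHS = 39 is not a perfect cube.
  y = -2: RHS = -25 is not a perfect cube.
  y = 3: RHS = 115 is not a perfect cube.
  y = -3: RHS = -101 is not a perfect cube.
Continuing the search up to |y| = 35 finds no solutions either.
No (x, y) in the scanned range satisfies the equation.

No integer solutions with |y| ≤ 35.


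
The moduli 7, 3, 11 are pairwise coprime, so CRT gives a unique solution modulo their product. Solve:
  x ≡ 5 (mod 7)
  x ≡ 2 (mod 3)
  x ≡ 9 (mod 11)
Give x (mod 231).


Moduli 7, 3, 11 are pairwise coprime; by CRT there is a unique solution modulo M = 7 · 3 · 11 = 231.
Solve pairwise, accumulating the modulus:
  Start with x ≡ 5 (mod 7).
  Combine with x ≡ 2 (mod 3): since gcd(7, 3) = 1, we get a unique residue mod 21.
    Write x = 5 + 7·t and substitute into x ≡ 2 (mod 3): 7·t ≡ 2 − 5 = -3 (mod 3).
    Reduce coefficients mod 3: 1·t ≡ 0 (mod 3).
    So t ≡ 0 (mod 3).
    Then x = 5 + 7·0 = 5, valid modulo lcm(7, 3) = 21: x ≡ 5 (mod 21).
  Combine with x ≡ 9 (mod 11): since gcd(21, 11) = 1, we get a unique residue mod 231.
    Write x = 5 + 21·t and substitute into x ≡ 9 (mod 11): 21·t ≡ 9 − 5 = 4 (mod 11).
    Reduce coefficients mod 11: 10·t ≡ 4 (mod 11).
    The inverse of 10 mod 11 is 10 (since 10·10 = 100 = 9·11 + 1), so t ≡ 10·4 = 40 ≡ 7 (mod 11).
    Then x = 5 + 21·7 = 152, valid modulo lcm(21, 11) = 231: x ≡ 152 (mod 231).
Verify: 152 mod 7 = 5 ✓, 152 mod 3 = 2 ✓, 152 mod 11 = 9 ✓.

x ≡ 152 (mod 231).


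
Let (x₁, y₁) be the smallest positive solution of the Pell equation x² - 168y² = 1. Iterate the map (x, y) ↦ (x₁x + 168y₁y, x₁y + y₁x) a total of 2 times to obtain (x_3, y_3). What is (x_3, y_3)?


Step 1: Find the fundamental solution (x₁, y₁) of x² - 168y² = 1.
  Expand √168 as a continued fraction. a₀ = ⌊√168⌋ = 12; iterate m_{k+1} = d_k·a_k − m_k, d_{k+1} = (168 − m_{k+1}²)/d_k, a_{k+1} = ⌊(a₀ + m_{k+1})/d_{k+1}⌋ (starting m₀ = 0, d₀ = 1), with convergents p_k = a_k·p_{k-1} + p_{k-2}, q_k = a_k·q_{k-1} + q_{k-2} (p₋₁ = 1, q₋₁ = 0):
  k = 0: a₀ = 12; p₀/q₀ = 12/1; p₀² − 168·q₀² = 144 − 168 = -24.
  k = 1: m = 12, d = 24, a = ⌊(12 + 12)/24⌋ = 1; p/q = (1·12 + 1)/(1·1 + 0) = 13/1; p² − 168·q² = 169 − 168 = 1.
  The first convergent with p² − 168·q² = 1 gives the fundamental solution (x₁, y₁) = (13, 1).
Step 2: Apply the recurrence (x_{n+1}, y_{n+1}) = (x₁x_n + 168y₁y_n, x₁y_n + y₁x_n) repeatedly.
  From (x_1, y_1) = (13, 1): x_2 = 13·13 + 168·1·1 = 337; y_2 = 13·1 + 1·13 = 26.
  From (x_2, y_2) = (337, 26): x_3 = 13·337 + 168·1·26 = 8749; y_3 = 13·26 + 1·337 = 675.
Step 3: Verify x_3² - 168·y_3² = 76545001 - 76545000 = 1 (should be 1). ✓

(x_1, y_1) = (13, 1); (x_3, y_3) = (8749, 675).


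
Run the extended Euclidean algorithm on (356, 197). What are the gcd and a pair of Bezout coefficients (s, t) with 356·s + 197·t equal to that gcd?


Euclidean algorithm on (356, 197) — divide until remainder is 0:
  356 = 1 · 197 + 159
  197 = 1 · 159 + 38
  159 = 4 · 38 + 7
  38 = 5 · 7 + 3
  7 = 2 · 3 + 1
  3 = 3 · 1 + 0
gcd(356, 197) = 1.
Track Bezout coefficients alongside the remainders: start with r₀ = 356 = a·1 + b·0 (s = 1, t = 0) and r₁ = 197 = a·0 + b·1 (s = 0, t = 1); each new remainder r_{k+1} = r_{k-1} − q_k·r_k inherits s_{k+1} = s_{k-1} − q_k·s_k, t_{k+1} = t_{k-1} − q_k·t_k, so r_k = a·s_k + b·t_k at every step:
  q = 1: r = 159, s = 1 − 1·0 = 1, t = 0 − 1·1 = -1  (check: 356·1 + 197·(-1) = 159)
  q = 1: r = 38, s = 0 − 1·1 = -1, t = 1 − 1·(-1) = 2  (check: 356·(-1) + 197·2 = 38)
  q = 4: r = 7, s = 1 − 4·(-1) = 5, t = -1 − 4·2 = -9  (check: 356·5 + 197·(-9) = 7)
  q = 5: r = 3, s = -1 − 5·5 = -26, t = 2 − 5·(-9) = 47  (check: 356·(-26) + 197·47 = 3)
  q = 2: r = 1, s = 5 − 2·(-26) = 57, t = -9 − 2·47 = -103  (check: 356·57 + 197·(-103) = 1)
The row with r = 1 (the gcd) gives the Bezout coefficients s = 57, t = -103.
Result: 356 · (57) + 197 · (-103) = 1.

gcd(356, 197) = 1; s = 57, t = -103 (check: 356·57 + 197·(-103) = 1).


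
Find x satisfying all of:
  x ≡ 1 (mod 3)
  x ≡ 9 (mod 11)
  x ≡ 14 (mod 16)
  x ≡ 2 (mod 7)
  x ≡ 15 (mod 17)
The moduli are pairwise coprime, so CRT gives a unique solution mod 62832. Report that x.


Product of moduli M = 3 · 11 · 16 · 7 · 17 = 62832.
Merge one congruence at a time:
  Start: x ≡ 1 (mod 3).
  Combine with x ≡ 9 (mod 11); new modulus lcm = 33.
    Write x = 1 + 3·t and substitute into x ≡ 9 (mod 11): 3·t ≡ 9 − 1 = 8 (mod 11).
    The inverse of 3 mod 11 is 4 (since 3·4 = 12 = 1·11 + 1), so t ≡ 4·8 = 32 ≡ 10 (mod 11).
    Then x = 1 + 3·10 = 31, valid modulo lcm(3, 11) = 33: x ≡ 31 (mod 33).
  Combine with x ≡ 14 (mod 16); new modulus lcm = 528.
    Write x = 31 + 33·t and substitute into x ≡ 14 (mod 16): 33·t ≡ 14 − 31 = -17 (mod 16).
    Reduce coefficients mod 16: 1·t ≡ 15 (mod 16).
    So t ≡ 15 (mod 16).
    Then x = 31 + 33·15 = 526, valid modulo lcm(33, 16) = 528: x ≡ 526 (mod 528).
  Combine with x ≡ 2 (mod 7); new modulus lcm = 3696.
    Write x = 526 + 528·t and substitute into x ≡ 2 (mod 7): 528·t ≡ 2 − 526 = -524 (mod 7).
    Reduce coefficients mod 7: 3·t ≡ 1 (mod 7).
    The inverse of 3 mod 7 is 5 (since 3·5 = 15 = 2·7 + 1), so t ≡ 5·1 = 5 ≡ 5 (mod 7).
    Then x = 526 + 528·5 = 3166, valid modulo lcm(528, 7) = 3696: x ≡ 3166 (mod 3696).
  Combine with x ≡ 15 (mod 17); new modulus lcm = 62832.
    Write x = 3166 + 3696·t and substitute into x ≡ 15 (mod 17): 3696·t ≡ 15 − 3166 = -3151 (mod 17).
    Reduce coefficients mod 17: 7·t ≡ 11 (mod 17).
    The inverse of 7 mod 17 is 5 (since 7·5 = 35 = 2·17 + 1), so t ≡ 5·11 = 55 ≡ 4 (mod 17).
    Then x = 3166 + 3696·4 = 17950, valid modulo lcm(3696, 17) = 62832: x ≡ 17950 (mod 62832).
Verify against each original: 17950 mod 3 = 1, 17950 mod 11 = 9, 17950 mod 16 = 14, 17950 mod 7 = 2, 17950 mod 17 = 15.

x ≡ 17950 (mod 62832).


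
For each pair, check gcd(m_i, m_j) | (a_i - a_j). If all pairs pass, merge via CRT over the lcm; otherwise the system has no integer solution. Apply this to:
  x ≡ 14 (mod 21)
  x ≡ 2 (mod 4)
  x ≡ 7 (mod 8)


Moduli 21, 4, 8 are not pairwise coprime, so CRT works modulo lcm(m_i) when all pairwise compatibility conditions hold.
Pairwise compatibility: gcd(m_i, m_j) must divide a_i - a_j for every pair.
Merge one congruence at a time:
  Start: x ≡ 14 (mod 21).
  Combine with x ≡ 2 (mod 4): gcd(21, 4) = 1; 2 - 14 = -12, which IS divisible by 1, so compatible.
    Write x = 14 + 21·t and substitute into x ≡ 2 (mod 4): 21·t ≡ 2 − 14 = -12 (mod 4).
    Reduce coefficients mod 4: 1·t ≡ 0 (mod 4).
    So t ≡ 0 (mod 4).
    Then x = 14 + 21·0 = 14, valid modulo lcm(21, 4) = 84: x ≡ 14 (mod 84).
  Combine with x ≡ 7 (mod 8): gcd(84, 8) = 4, and 7 - 14 = -7 is NOT divisible by 4.
    ⇒ system is inconsistent (no integer solution).

No solution (the system is inconsistent).


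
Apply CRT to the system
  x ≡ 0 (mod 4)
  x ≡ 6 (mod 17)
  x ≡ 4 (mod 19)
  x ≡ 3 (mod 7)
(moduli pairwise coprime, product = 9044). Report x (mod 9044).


Product of moduli M = 4 · 17 · 19 · 7 = 9044.
Merge one congruence at a time:
  Start: x ≡ 0 (mod 4).
  Combine with x ≡ 6 (mod 17); new modulus lcm = 68.
    Write x = 0 + 4·t and substitute into x ≡ 6 (mod 17): 4·t ≡ 6 − 0 = 6 (mod 17).
    The inverse of 4 mod 17 is 13 (since 4·13 = 52 = 3·17 + 1), so t ≡ 13·6 = 78 ≡ 10 (mod 17).
    Then x = 0 + 4·10 = 40, valid modulo lcm(4, 17) = 68: x ≡ 40 (mod 68).
  Combine with x ≡ 4 (mod 19); new modulus lcm = 1292.
    Write x = 40 + 68·t and substitute into x ≡ 4 (mod 19): 68·t ≡ 4 − 40 = -36 (mod 19).
    Reduce coefficients mod 19: 11·t ≡ 2 (mod 19).
    The inverse of 11 mod 19 is 7 (since 11·7 = 77 = 4·19 + 1), so t ≡ 7·2 = 14 ≡ 14 (mod 19).
    Then x = 40 + 68·14 = 992, valid modulo lcm(68, 19) = 1292: x ≡ 992 (mod 1292).
  Combine with x ≡ 3 (mod 7); new modulus lcm = 9044.
    Write x = 992 + 1292·t and substitute into x ≡ 3 (mod 7): 1292·t ≡ 3 − 992 = -989 (mod 7).
    Reduce coefficients mod 7: 4·t ≡ 5 (mod 7).
    The inverse of 4 mod 7 is 2 (since 4·2 = 8 = 1·7 + 1), so t ≡ 2·5 = 10 ≡ 3 (mod 7).
    Then x = 992 + 1292·3 = 4868, valid modulo lcm(1292, 7) = 9044: x ≡ 4868 (mod 9044).
Verify against each original: 4868 mod 4 = 0, 4868 mod 17 = 6, 4868 mod 19 = 4, 4868 mod 7 = 3.

x ≡ 4868 (mod 9044).


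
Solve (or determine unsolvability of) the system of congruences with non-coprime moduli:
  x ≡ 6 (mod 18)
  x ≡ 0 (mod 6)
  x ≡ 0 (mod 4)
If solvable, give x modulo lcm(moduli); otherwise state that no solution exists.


Moduli 18, 6, 4 are not pairwise coprime, so CRT works modulo lcm(m_i) when all pairwise compatibility conditions hold.
Pairwise compatibility: gcd(m_i, m_j) must divide a_i - a_j for every pair.
Merge one congruence at a time:
  Start: x ≡ 6 (mod 18).
  Combine with x ≡ 0 (mod 6): gcd(18, 6) = 6; 0 - 6 = -6, which IS divisible by 6, so compatible.
    Write x = 6 + 18·t and substitute into x ≡ 0 (mod 6): 18·t ≡ 0 − 6 = -6 (mod 6).
    Divide the congruence (and modulus) by g = 6: 3·t ≡ -1 (mod 1).
    Modulo 1 every t works; take t = 0.
    Then x = 6 + 18·0 = 6, valid modulo lcm(18, 6) = 18: x ≡ 6 (mod 18).
  Combine with x ≡ 0 (mod 4): gcd(18, 4) = 2; 0 - 6 = -6, which IS divisible by 2, so compatible.
    Write x = 6 + 18·t and substitute into x ≡ 0 (mod 4): 18·t ≡ 0 − 6 = -6 (mod 4).
    Divide the congruence (and modulus) by g = 2: 9·t ≡ -3 (mod 2).
    Reduce coefficients mod 2: 1·t ≡ 1 (mod 2).
    So t ≡ 1 (mod 2).
    Then x = 6 + 18·1 = 24, valid modulo lcm(18, 4) = 36: x ≡ 24 (mod 36).
Verify: 24 mod 18 = 6, 24 mod 6 = 0, 24 mod 4 = 0.

x ≡ 24 (mod 36).


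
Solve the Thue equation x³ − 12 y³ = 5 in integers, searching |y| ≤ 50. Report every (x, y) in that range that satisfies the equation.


The equation is x³ - 12y³ = 5. For fixed y, x³ = 12·y³ + 5, so a solution requires the RHS to be a perfect cube.
Strategy: iterate y from -50 to 50, compute RHS = 12·y³ + 5, and check whether it is a (positive or negative) perfect cube.
Check small values of y:
  y = 0: RHS = 5 is not a perfect cube.
  y = 1: RHS = 17 is not a perfect cube.
  y = -1: RHS = -7 is not a perfect cube.
  y = 2: RHS = 101 is not a perfect cube.
  y = -2: RHS = -91 is not a perfect cube.
  y = 3: RHS = 329 is not a perfect cube.
  y = -3: RHS = -319 is not a perfect cube.
Continuing the search up to |y| = 50 finds no solutions either.
No (x, y) in the scanned range satisfies the equation.

No integer solutions with |y| ≤ 50.


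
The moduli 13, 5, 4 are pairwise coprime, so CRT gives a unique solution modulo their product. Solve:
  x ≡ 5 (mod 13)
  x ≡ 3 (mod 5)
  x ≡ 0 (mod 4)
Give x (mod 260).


Moduli 13, 5, 4 are pairwise coprime; by CRT there is a unique solution modulo M = 13 · 5 · 4 = 260.
Solve pairwise, accumulating the modulus:
  Start with x ≡ 5 (mod 13).
  Combine with x ≡ 3 (mod 5): since gcd(13, 5) = 1, we get a unique residue mod 65.
    Write x = 5 + 13·t and substitute into x ≡ 3 (mod 5): 13·t ≡ 3 − 5 = -2 (mod 5).
    Reduce coefficients mod 5: 3·t ≡ 3 (mod 5).
    The inverse of 3 mod 5 is 2 (since 3·2 = 6 = 1·5 + 1), so t ≡ 2·3 = 6 ≡ 1 (mod 5).
    Then x = 5 + 13·1 = 18, valid modulo lcm(13, 5) = 65: x ≡ 18 (mod 65).
  Combine with x ≡ 0 (mod 4): since gcd(65, 4) = 1, we get a unique residue mod 260.
    Write x = 18 + 65·t and substitute into x ≡ 0 (mod 4): 65·t ≡ 0 − 18 = -18 (mod 4).
    Reduce coefficients mod 4: 1·t ≡ 2 (mod 4).
    So t ≡ 2 (mod 4).
    Then x = 18 + 65·2 = 148, valid modulo lcm(65, 4) = 260: x ≡ 148 (mod 260).
Verify: 148 mod 13 = 5 ✓, 148 mod 5 = 3 ✓, 148 mod 4 = 0 ✓.

x ≡ 148 (mod 260).


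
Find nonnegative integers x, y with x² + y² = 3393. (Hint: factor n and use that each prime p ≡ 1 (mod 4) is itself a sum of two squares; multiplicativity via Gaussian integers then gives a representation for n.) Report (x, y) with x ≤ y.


Step 1: Factor n = 3393 = 3^2 · 13 · 29.
Step 2: Check the mod-4 condition on each prime factor: 3 ≡ 3 (mod 4), exponent 2 (must be even); 13 ≡ 1 (mod 4), exponent 1; 29 ≡ 1 (mod 4), exponent 1.
All primes ≡ 3 (mod 4) appear to even exponent (or don't appear), so by the two-squares theorem n IS expressible as a sum of two squares.
Step 3: Build a representation. Group n = k² · m with k = 3 and m = 13 · 29 = 377 (a product of primes ≡ 1 (mod 4)); a representation of m scales to one of n via (k·x)² + (k·y)² = k²(x² + y²). Each prime p ≡ 1 (mod 4) is itself a sum of two squares; find a² by testing p − a² for a perfect square:
  13: 13 − 1² = 12, 13 − 2² = 9 = 3² ⇒ 13 = 2² + 3².
  29: 29 − 1² = 28, 29 − 2² = 25 = 5² ⇒ 29 = 2² + 5².
  Combine using the Brahmagupta–Fibonacci identity (a² + b²)(c² + d²) = (ac − bd)² + (ad + bc)² = (ac + bd)² + (ad − bc)²:
  13 · 29 = 377: from (2² + 3²)(2² + 5²), take (2·2 − 3·5, 2·5 + 3·2) = (4 − 15, 10 + 6) = (-11, 16); dropping signs (only squares matter) gives (11, 16); check 11² + 16² = 121 + 256 = 377 ✓.
  Scale by k = 3: (3·11, 3·16) = (33, 48).
Step 4: Order so x ≤ y and verify: 33² + 48² = 1089 + 2304 = 3393 = n. ✓

n = 3393 = 33² + 48² (one valid representation with x ≤ y).


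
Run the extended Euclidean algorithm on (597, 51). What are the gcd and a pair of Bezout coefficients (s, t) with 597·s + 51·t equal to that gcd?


Euclidean algorithm on (597, 51) — divide until remainder is 0:
  597 = 11 · 51 + 36
  51 = 1 · 36 + 15
  36 = 2 · 15 + 6
  15 = 2 · 6 + 3
  6 = 2 · 3 + 0
gcd(597, 51) = 3.
Track Bezout coefficients alongside the remainders: start with r₀ = 597 = a·1 + b·0 (s = 1, t = 0) and r₁ = 51 = a·0 + b·1 (s = 0, t = 1); each new remainder r_{k+1} = r_{k-1} − q_k·r_k inherits s_{k+1} = s_{k-1} − q_k·s_k, t_{k+1} = t_{k-1} − q_k·t_k, so r_k = a·s_k + b·t_k at every step:
  q = 11: r = 36, s = 1 − 11·0 = 1, t = 0 − 11·1 = -11  (check: 597·1 + 51·(-11) = 36)
  q = 1: r = 15, s = 0 − 1·1 = -1, t = 1 − 1·(-11) = 12  (check: 597·(-1) + 51·12 = 15)
  q = 2: r = 6, s = 1 − 2·(-1) = 3, t = -11 − 2·12 = -35  (check: 597·3 + 51·(-35) = 6)
  q = 2: r = 3, s = -1 − 2·3 = -7, t = 12 − 2·(-35) = 82  (check: 597·(-7) + 51·82 = 3)
The row with r = 3 (the gcd) gives the Bezout coefficients s = -7, t = 82.
Result: 597 · (-7) + 51 · (82) = 3.

gcd(597, 51) = 3; s = -7, t = 82 (check: 597·(-7) + 51·82 = 3).


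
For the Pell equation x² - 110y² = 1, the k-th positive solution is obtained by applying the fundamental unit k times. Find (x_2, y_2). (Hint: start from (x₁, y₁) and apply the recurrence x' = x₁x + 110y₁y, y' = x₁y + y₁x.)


Step 1: Find the fundamental solution (x₁, y₁) of x² - 110y² = 1.
  Expand √110 as a continued fraction. a₀ = ⌊√110⌋ = 10; iterate m_{k+1} = d_k·a_k − m_k, d_{k+1} = (110 − m_{k+1}²)/d_k, a_{k+1} = ⌊(a₀ + m_{k+1})/d_{k+1}⌋ (starting m₀ = 0, d₀ = 1), with convergents p_k = a_k·p_{k-1} + p_{k-2}, q_k = a_k·q_{k-1} + q_{k-2} (p₋₁ = 1, q₋₁ = 0):
  k = 0: a₀ = 10; p₀/q₀ = 10/1; p₀² − 110·q₀² = 100 − 110 = -10.
  k = 1: m = 10, d = 10, a = ⌊(10 + 10)/10⌋ = 2; p/q = (2·10 + 1)/(2·1 + 0) = 21/2; p² − 110·q² = 441 − 440 = 1.
  The first convergent with p² − 110·q² = 1 gives the fundamental solution (x₁, y₁) = (21, 2).
Step 2: Apply the recurrence (x_{n+1}, y_{n+1}) = (x₁x_n + 110y₁y_n, x₁y_n + y₁x_n) repeatedly.
  From (x_1, y_1) = (21, 2): x_2 = 21·21 + 110·2·2 = 881; y_2 = 21·2 + 2·21 = 84.
Step 3: Verify x_2² - 110·y_2² = 776161 - 776160 = 1 (should be 1). ✓

(x_1, y_1) = (21, 2); (x_2, y_2) = (881, 84).


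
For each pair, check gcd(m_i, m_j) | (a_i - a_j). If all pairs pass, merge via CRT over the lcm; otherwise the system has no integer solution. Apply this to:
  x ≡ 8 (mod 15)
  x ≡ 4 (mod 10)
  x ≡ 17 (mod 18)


Moduli 15, 10, 18 are not pairwise coprime, so CRT works modulo lcm(m_i) when all pairwise compatibility conditions hold.
Pairwise compatibility: gcd(m_i, m_j) must divide a_i - a_j for every pair.
Merge one congruence at a time:
  Start: x ≡ 8 (mod 15).
  Combine with x ≡ 4 (mod 10): gcd(15, 10) = 5, and 4 - 8 = -4 is NOT divisible by 5.
    ⇒ system is inconsistent (no integer solution).

No solution (the system is inconsistent).


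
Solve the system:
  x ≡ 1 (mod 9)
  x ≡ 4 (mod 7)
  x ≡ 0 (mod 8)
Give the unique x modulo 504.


Moduli 9, 7, 8 are pairwise coprime; by CRT there is a unique solution modulo M = 9 · 7 · 8 = 504.
Solve pairwise, accumulating the modulus:
  Start with x ≡ 1 (mod 9).
  Combine with x ≡ 4 (mod 7): since gcd(9, 7) = 1, we get a unique residue mod 63.
    Write x = 1 + 9·t and substitute into x ≡ 4 (mod 7): 9·t ≡ 4 − 1 = 3 (mod 7).
    Reduce coefficients mod 7: 2·t ≡ 3 (mod 7).
    The inverse of 2 mod 7 is 4 (since 2·4 = 8 = 1·7 + 1), so t ≡ 4·3 = 12 ≡ 5 (mod 7).
    Then x = 1 + 9·5 = 46, valid modulo lcm(9, 7) = 63: x ≡ 46 (mod 63).
  Combine with x ≡ 0 (mod 8): since gcd(63, 8) = 1, we get a unique residue mod 504.
    Write x = 46 + 63·t and substitute into x ≡ 0 (mod 8): 63·t ≡ 0 − 46 = -46 (mod 8).
    Reduce coefficients mod 8: 7·t ≡ 2 (mod 8).
    The inverse of 7 mod 8 is 7 (since 7·7 = 49 = 6·8 + 1), so t ≡ 7·2 = 14 ≡ 6 (mod 8).
    Then x = 46 + 63·6 = 424, valid modulo lcm(63, 8) = 504: x ≡ 424 (mod 504).
Verify: 424 mod 9 = 1 ✓, 424 mod 7 = 4 ✓, 424 mod 8 = 0 ✓.

x ≡ 424 (mod 504).


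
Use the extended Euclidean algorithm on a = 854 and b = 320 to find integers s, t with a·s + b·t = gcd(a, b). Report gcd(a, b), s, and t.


Euclidean algorithm on (854, 320) — divide until remainder is 0:
  854 = 2 · 320 + 214
  320 = 1 · 214 + 106
  214 = 2 · 106 + 2
  106 = 53 · 2 + 0
gcd(854, 320) = 2.
Track Bezout coefficients alongside the remainders: start with r₀ = 854 = a·1 + b·0 (s = 1, t = 0) and r₁ = 320 = a·0 + b·1 (s = 0, t = 1); each new remainder r_{k+1} = r_{k-1} − q_k·r_k inherits s_{k+1} = s_{k-1} − q_k·s_k, t_{k+1} = t_{k-1} − q_k·t_k, so r_k = a·s_k + b·t_k at every step:
  q = 2: r = 214, s = 1 − 2·0 = 1, t = 0 − 2·1 = -2  (check: 854·1 + 320·(-2) = 214)
  q = 1: r = 106, s = 0 − 1·1 = -1, t = 1 − 1·(-2) = 3  (check: 854·(-1) + 320·3 = 106)
  q = 2: r = 2, s = 1 − 2·(-1) = 3, t = -2 − 2·3 = -8  (check: 854·3 + 320·(-8) = 2)
The row with r = 2 (the gcd) gives the Bezout coefficients s = 3, t = -8.
Result: 854 · (3) + 320 · (-8) = 2.

gcd(854, 320) = 2; s = 3, t = -8 (check: 854·3 + 320·(-8) = 2).


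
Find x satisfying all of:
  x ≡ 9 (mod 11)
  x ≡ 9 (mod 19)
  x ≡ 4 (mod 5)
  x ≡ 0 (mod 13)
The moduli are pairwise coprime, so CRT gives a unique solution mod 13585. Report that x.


Product of moduli M = 11 · 19 · 5 · 13 = 13585.
Merge one congruence at a time:
  Start: x ≡ 9 (mod 11).
  Combine with x ≡ 9 (mod 19); new modulus lcm = 209.
    Write x = 9 + 11·t and substitute into x ≡ 9 (mod 19): 11·t ≡ 9 − 9 = 0 (mod 19).
    The inverse of 11 mod 19 is 7 (since 11·7 = 77 = 4·19 + 1), so t ≡ 7·0 = 0 ≡ 0 (mod 19).
    Then x = 9 + 11·0 = 9, valid modulo lcm(11, 19) = 209: x ≡ 9 (mod 209).
  Combine with x ≡ 4 (mod 5); new modulus lcm = 1045.
    Write x = 9 + 209·t and substitute into x ≡ 4 (mod 5): 209·t ≡ 4 − 9 = -5 (mod 5).
    Reduce coefficients mod 5: 4·t ≡ 0 (mod 5).
    The inverse of 4 mod 5 is 4 (since 4·4 = 16 = 3·5 + 1), so t ≡ 4·0 = 0 ≡ 0 (mod 5).
    Then x = 9 + 209·0 = 9, valid modulo lcm(209, 5) = 1045: x ≡ 9 (mod 1045).
  Combine with x ≡ 0 (mod 13); new modulus lcm = 13585.
    Write x = 9 + 1045·t and substitute into x ≡ 0 (mod 13): 1045·t ≡ 0 − 9 = -9 (mod 13).
    Reduce coefficients mod 13: 5·t ≡ 4 (mod 13).
    The inverse of 5 mod 13 is 8 (since 5·8 = 40 = 3·13 + 1), so t ≡ 8·4 = 32 ≡ 6 (mod 13).
    Then x = 9 + 1045·6 = 6279, valid modulo lcm(1045, 13) = 13585: x ≡ 6279 (mod 13585).
Verify against each original: 6279 mod 11 = 9, 6279 mod 19 = 9, 6279 mod 5 = 4, 6279 mod 13 = 0.

x ≡ 6279 (mod 13585).


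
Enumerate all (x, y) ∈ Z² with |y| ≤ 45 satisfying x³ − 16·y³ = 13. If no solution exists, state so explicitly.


The equation is x³ - 16y³ = 13. For fixed y, x³ = 16·y³ + 13, so a solution requires the RHS to be a perfect cube.
Strategy: iterate y from -45 to 45, compute RHS = 16·y³ + 13, and check whether it is a (positive or negative) perfect cube.
Check small values of y:
  y = 0: RHS = 13 is not a perfect cube.
  y = 1: RHS = 29 is not a perfect cube.
  y = -1: RHS = -3 is not a perfect cube.
  y = 2: RHS = 141 is not a perfect cube.
  y = -2: RHS = -115 is not a perfect cube.
  y = 3: RHS = 445 is not a perfect cube.
  y = -3: RHS = -419 is not a perfect cube.
Continuing the search up to |y| = 45 finds no solutions either.
No (x, y) in the scanned range satisfies the equation.

No integer solutions with |y| ≤ 45.


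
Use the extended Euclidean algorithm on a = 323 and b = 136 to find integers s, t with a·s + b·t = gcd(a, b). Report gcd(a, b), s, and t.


Euclidean algorithm on (323, 136) — divide until remainder is 0:
  323 = 2 · 136 + 51
  136 = 2 · 51 + 34
  51 = 1 · 34 + 17
  34 = 2 · 17 + 0
gcd(323, 136) = 17.
Track Bezout coefficients alongside the remainders: start with r₀ = 323 = a·1 + b·0 (s = 1, t = 0) and r₁ = 136 = a·0 + b·1 (s = 0, t = 1); each new remainder r_{k+1} = r_{k-1} − q_k·r_k inherits s_{k+1} = s_{k-1} − q_k·s_k, t_{k+1} = t_{k-1} − q_k·t_k, so r_k = a·s_k + b·t_k at every step:
  q = 2: r = 51, s = 1 − 2·0 = 1, t = 0 − 2·1 = -2  (check: 323·1 + 136·(-2) = 51)
  q = 2: r = 34, s = 0 − 2·1 = -2, t = 1 − 2·(-2) = 5  (check: 323·(-2) + 136·5 = 34)
  q = 1: r = 17, s = 1 − 1·(-2) = 3, t = -2 − 1·5 = -7  (check: 323·3 + 136·(-7) = 17)
The row with r = 17 (the gcd) gives the Bezout coefficients s = 3, t = -7.
Result: 323 · (3) + 136 · (-7) = 17.

gcd(323, 136) = 17; s = 3, t = -7 (check: 323·3 + 136·(-7) = 17).


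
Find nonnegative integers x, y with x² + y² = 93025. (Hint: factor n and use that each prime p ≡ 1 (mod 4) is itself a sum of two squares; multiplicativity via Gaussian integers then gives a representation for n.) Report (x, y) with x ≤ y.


Step 1: Factor n = 93025 = 5^2 · 61^2.
Step 2: Check the mod-4 condition on each prime factor: 5 ≡ 1 (mod 4), exponent 2; 61 ≡ 1 (mod 4), exponent 2.
All primes ≡ 3 (mod 4) appear to even exponent (or don't appear), so by the two-squares theorem n IS expressible as a sum of two squares.
Step 3: Build a representation. Group n = k² · m with k = 5 and m = 61 · 61 = 3721 (a product of primes ≡ 1 (mod 4)); a representation of m scales to one of n via (k·x)² + (k·y)² = k²(x² + y²). Each prime p ≡ 1 (mod 4) is itself a sum of two squares; find a² by testing p − a² for a perfect square:
  61: 61 − 1² = 60, 61 − 2² = 57, 61 − 3² = 52, 61 − 4² = 45, 61 − 5² = 36 = 6² ⇒ 61 = 5² + 6².
  Combine using the Brahmagupta–Fibonacci identity (a² + b²)(c² + d²) = (ac − bd)² + (ad + bc)² = (ac + bd)² + (ad − bc)²:
  61 · 61 = 3721: from (5² + 6²)(5² + 6²), take (5·5 − 6·6, 5·6 + 6·5) = (25 − 36, 30 + 30) = (-11, 60); dropping signs (only squares matter) gives (11, 60); check 11² + 60² = 121 + 3600 = 3721 ✓.
  Scale by k = 5: (5·11, 5·60) = (55, 300).
Step 4: Order so x ≤ y and verify: 55² + 300² = 3025 + 90000 = 93025 = n. ✓

n = 93025 = 55² + 300² (one valid representation with x ≤ y).


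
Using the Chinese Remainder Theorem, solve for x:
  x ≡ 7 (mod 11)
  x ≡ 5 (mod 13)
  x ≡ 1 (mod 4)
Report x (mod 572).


Moduli 11, 13, 4 are pairwise coprime; by CRT there is a unique solution modulo M = 11 · 13 · 4 = 572.
Solve pairwise, accumulating the modulus:
  Start with x ≡ 7 (mod 11).
  Combine with x ≡ 5 (mod 13): since gcd(11, 13) = 1, we get a unique residue mod 143.
    Write x = 7 + 11·t and substitute into x ≡ 5 (mod 13): 11·t ≡ 5 − 7 = -2 (mod 13).
    Reduce coefficients mod 13: 11·t ≡ 11 (mod 13).
    The inverse of 11 mod 13 is 6 (since 11·6 = 66 = 5·13 + 1), so t ≡ 6·11 = 66 ≡ 1 (mod 13).
    Then x = 7 + 11·1 = 18, valid modulo lcm(11, 13) = 143: x ≡ 18 (mod 143).
  Combine with x ≡ 1 (mod 4): since gcd(143, 4) = 1, we get a unique residue mod 572.
    Write x = 18 + 143·t and substitute into x ≡ 1 (mod 4): 143·t ≡ 1 − 18 = -17 (mod 4).
    Reduce coefficients mod 4: 3·t ≡ 3 (mod 4).
    The inverse of 3 mod 4 is 3 (since 3·3 = 9 = 2·4 + 1), so t ≡ 3·3 = 9 ≡ 1 (mod 4).
    Then x = 18 + 143·1 = 161, valid modulo lcm(143, 4) = 572: x ≡ 161 (mod 572).
Verify: 161 mod 11 = 7 ✓, 161 mod 13 = 5 ✓, 161 mod 4 = 1 ✓.

x ≡ 161 (mod 572).


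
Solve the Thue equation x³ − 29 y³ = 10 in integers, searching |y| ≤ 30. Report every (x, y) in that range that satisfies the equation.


The equation is x³ - 29y³ = 10. For fixed y, x³ = 29·y³ + 10, so a solution requires the RHS to be a perfect cube.
Strategy: iterate y from -30 to 30, compute RHS = 29·y³ + 10, and check whether it is a (positive or negative) perfect cube.
Check small values of y:
  y = 0: RHS = 10 is not a perfect cube.
  y = 1: RHS = 39 is not a perfect cube.
  y = -1: RHS = -19 is not a perfect cube.
  y = 2: RHS = 242 is not a perfect cube.
  y = -2: RHS = -222 is not a perfect cube.
  y = 3: RHS = 793 is not a perfect cube.
  y = -3: RHS = -773 is not a perfect cube.
Continuing the search up to |y| = 30 finds no solutions either.
No (x, y) in the scanned range satisfies the equation.

No integer solutions with |y| ≤ 30.


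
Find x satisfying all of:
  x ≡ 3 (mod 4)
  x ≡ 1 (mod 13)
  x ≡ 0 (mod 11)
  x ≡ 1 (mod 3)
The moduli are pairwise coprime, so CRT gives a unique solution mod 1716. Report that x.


Product of moduli M = 4 · 13 · 11 · 3 = 1716.
Merge one congruence at a time:
  Start: x ≡ 3 (mod 4).
  Combine with x ≡ 1 (mod 13); new modulus lcm = 52.
    Write x = 3 + 4·t and substitute into x ≡ 1 (mod 13): 4·t ≡ 1 − 3 = -2 (mod 13).
    Reduce coefficients mod 13: 4·t ≡ 11 (mod 13).
    The inverse of 4 mod 13 is 10 (since 4·10 = 40 = 3·13 + 1), so t ≡ 10·11 = 110 ≡ 6 (mod 13).
    Then x = 3 + 4·6 = 27, valid modulo lcm(4, 13) = 52: x ≡ 27 (mod 52).
  Combine with x ≡ 0 (mod 11); new modulus lcm = 572.
    Write x = 27 + 52·t and substitute into x ≡ 0 (mod 11): 52·t ≡ 0 − 27 = -27 (mod 11).
    Reduce coefficients mod 11: 8·t ≡ 6 (mod 11).
    The inverse of 8 mod 11 is 7 (since 8·7 = 56 = 5·11 + 1), so t ≡ 7·6 = 42 ≡ 9 (mod 11).
    Then x = 27 + 52·9 = 495, valid modulo lcm(52, 11) = 572: x ≡ 495 (mod 572).
  Combine with x ≡ 1 (mod 3); new modulus lcm = 1716.
    Write x = 495 + 572·t and substitute into x ≡ 1 (mod 3): 572·t ≡ 1 − 495 = -494 (mod 3).
    Reduce coefficients mod 3: 2·t ≡ 1 (mod 3).
    The inverse of 2 mod 3 is 2 (since 2·2 = 4 = 1·3 + 1), so t ≡ 2·1 = 2 ≡ 2 (mod 3).
    Then x = 495 + 572·2 = 1639, valid modulo lcm(572, 3) = 1716: x ≡ 1639 (mod 1716).
Verify against each original: 1639 mod 4 = 3, 1639 mod 13 = 1, 1639 mod 11 = 0, 1639 mod 3 = 1.

x ≡ 1639 (mod 1716).
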